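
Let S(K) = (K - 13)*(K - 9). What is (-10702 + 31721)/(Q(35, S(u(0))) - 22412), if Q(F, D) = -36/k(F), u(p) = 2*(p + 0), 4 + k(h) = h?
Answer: -651589/694808 ≈ -0.93780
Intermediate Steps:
k(h) = -4 + h
u(p) = 2*p
S(K) = (-13 + K)*(-9 + K)
Q(F, D) = -36/(-4 + F)
(-10702 + 31721)/(Q(35, S(u(0))) - 22412) = (-10702 + 31721)/(-36/(-4 + 35) - 22412) = 21019/(-36/31 - 22412) = 21019/(-694808/31) = 21019*(-31/694808) = -651589/694808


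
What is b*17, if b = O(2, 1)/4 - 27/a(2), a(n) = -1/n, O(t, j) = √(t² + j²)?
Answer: 918 + 17*√5/4 ≈ 927.50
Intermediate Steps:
O(t, j) = √(j² + t²)
b = 54 + √5/4 (b = √(1² + 2²)/4 - 27/((-1/2)) = √(1 + 4)*(¼) - 27/((-1*½)) = √5*(¼) - 27/(-½) = √5/4 - 27*(-2) = √5/4 + 54 = 54 + √5/4 ≈ 54.559)
b*17 = (54 + √5/4)*17 = 918 + 17*√5/4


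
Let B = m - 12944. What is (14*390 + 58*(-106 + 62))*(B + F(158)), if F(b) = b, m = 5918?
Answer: -19972144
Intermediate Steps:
B = -7026 (B = 5918 - 12944 = -7026)
(14*390 + 58*(-106 + 62))*(B + F(158)) = (14*390 + 58*(-106 + 62))*(-7026 + 158) = (5460 + 58*(-44))*(-6868) = (5460 - 2552)*(-6868) = 2908*(-6868) = -19972144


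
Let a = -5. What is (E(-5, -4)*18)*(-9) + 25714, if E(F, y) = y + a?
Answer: 27172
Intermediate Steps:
E(F, y) = -5 + y (E(F, y) = y - 5 = -5 + y)
(E(-5, -4)*18)*(-9) + 25714 = ((-5 - 4)*18)*(-9) + 25714 = -9*18*(-9) + 25714 = -162*(-9) + 25714 = 1458 + 25714 = 27172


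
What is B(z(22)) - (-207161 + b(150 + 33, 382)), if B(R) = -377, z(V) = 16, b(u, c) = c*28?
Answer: 196088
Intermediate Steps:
b(u, c) = 28*c
B(z(22)) - (-207161 + b(150 + 33, 382)) = -377 - (-207161 + 28*382) = -377 - (-207161 + 10696) = -377 - 1*(-196465) = -377 + 196465 = 196088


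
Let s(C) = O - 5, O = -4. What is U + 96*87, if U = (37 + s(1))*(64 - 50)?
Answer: 8744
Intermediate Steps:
s(C) = -9 (s(C) = -4 - 5 = -9)
U = 392 (U = (37 - 9)*(64 - 50) = 28*14 = 392)
U + 96*87 = 392 + 96*87 = 392 + 8352 = 8744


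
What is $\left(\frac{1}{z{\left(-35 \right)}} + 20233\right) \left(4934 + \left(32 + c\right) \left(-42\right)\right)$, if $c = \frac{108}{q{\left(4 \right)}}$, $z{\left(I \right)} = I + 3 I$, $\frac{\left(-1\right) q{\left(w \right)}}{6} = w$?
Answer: $\frac{10704467201}{140} \approx 7.6461 \cdot 10^{7}$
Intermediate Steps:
$q{\left(w \right)} = - 6 w$
$z{\left(I \right)} = 4 I$
$c = - \frac{9}{2}$ ($c = \frac{108}{\left(-6\right) 4} = \frac{108}{-24} = 108 \left(- \frac{1}{24}\right) = - \frac{9}{2} \approx -4.5$)
$\left(\frac{1}{z{\left(-35 \right)}} + 20233\right) \left(4934 + \left(32 + c\right) \left(-42\right)\right) = \left(\frac{1}{4 \left(-35\right)} + 20233\right) \left(4934 + \left(32 - \frac{9}{2}\right) \left(-42\right)\right) = \left(\frac{1}{-140} + 20233\right) \left(4934 + \frac{55}{2} \left(-42\right)\right) = \left(- \frac{1}{140} + 20233\right) \left(4934 - 1155\right) = \frac{2832619}{140} \cdot 3779 = \frac{10704467201}{140}$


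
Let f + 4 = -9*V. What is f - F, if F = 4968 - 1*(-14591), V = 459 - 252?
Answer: -21426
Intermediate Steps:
V = 207
F = 19559 (F = 4968 + 14591 = 19559)
f = -1867 (f = -4 - 9*207 = -4 - 1863 = -1867)
f - F = -1867 - 1*19559 = -1867 - 19559 = -21426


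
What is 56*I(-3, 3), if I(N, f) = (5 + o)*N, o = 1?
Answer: -1008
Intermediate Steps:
I(N, f) = 6*N (I(N, f) = (5 + 1)*N = 6*N)
56*I(-3, 3) = 56*(6*(-3)) = 56*(-18) = -1008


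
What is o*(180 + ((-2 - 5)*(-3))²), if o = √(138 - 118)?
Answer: 1242*√5 ≈ 2777.2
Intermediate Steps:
o = 2*√5 (o = √20 = 2*√5 ≈ 4.4721)
o*(180 + ((-2 - 5)*(-3))²) = (2*√5)*(180 + ((-2 - 5)*(-3))²) = (2*√5)*(180 + (-7*(-3))²) = (2*√5)*(180 + 21²) = (2*√5)*(180 + 441) = (2*√5)*621 = 1242*√5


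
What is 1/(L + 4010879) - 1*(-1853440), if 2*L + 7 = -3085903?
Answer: 4574149058561/2467924 ≈ 1.8534e+6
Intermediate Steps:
L = -1542955 (L = -7/2 + (1/2)*(-3085903) = -7/2 - 3085903/2 = -1542955)
1/(L + 4010879) - 1*(-1853440) = 1/(-1542955 + 4010879) - 1*(-1853440) = 1/2467924 + 1853440 = 4574149058561/2467924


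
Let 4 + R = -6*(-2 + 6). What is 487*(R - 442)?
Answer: -228890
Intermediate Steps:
R = -28 (R = -4 - 6*(-2 + 6) = -4 - 6*4 = -4 - 24 = -28)
487*(R - 442) = 487*(-28 - 442) = 487*(-470) = -228890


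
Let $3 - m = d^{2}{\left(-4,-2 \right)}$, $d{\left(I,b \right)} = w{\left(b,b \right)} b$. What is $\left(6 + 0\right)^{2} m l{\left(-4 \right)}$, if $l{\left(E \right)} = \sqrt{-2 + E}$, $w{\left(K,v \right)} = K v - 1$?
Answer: $- 1188 i \sqrt{6} \approx - 2910.0 i$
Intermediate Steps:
$w{\left(K,v \right)} = -1 + K v$
$d{\left(I,b \right)} = b \left(-1 + b^{2}\right)$ ($d{\left(I,b \right)} = \left(-1 + b b\right) b = \left(-1 + b^{2}\right) b = b \left(-1 + b^{2}\right)$)
$m = -33$ ($m = 3 - \left(\left(-2\right)^{3} - -2\right)^{2} = 3 - \left(-8 + 2\right)^{2} = 3 - \left(-6\right)^{2} = 3 - 36 = -33$)
$\left(6 + 0\right)^{2} m l{\left(-4 \right)} = \left(6 + 0\right)^{2} \left(-33\right) \sqrt{-2 - 4} = 6^{2} \left(-33\right) \sqrt{-6} = 36 \left(-33\right) i \sqrt{6} = - 1188 i \sqrt{6}$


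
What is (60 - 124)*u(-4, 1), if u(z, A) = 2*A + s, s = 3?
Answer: -320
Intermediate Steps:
u(z, A) = 3 + 2*A (u(z, A) = 2*A + 3 = 3 + 2*A)
(60 - 124)*u(-4, 1) = (60 - 124)*(3 + 2*1) = -64*(3 + 2) = -64*5 = -320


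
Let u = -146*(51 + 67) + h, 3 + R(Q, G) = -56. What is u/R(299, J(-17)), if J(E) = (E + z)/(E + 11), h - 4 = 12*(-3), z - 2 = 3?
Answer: 17260/59 ≈ 292.54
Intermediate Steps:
z = 5 (z = 2 + 3 = 5)
h = -32 (h = 4 + 12*(-3) = 4 - 36 = -32)
J(E) = (5 + E)/(11 + E) (J(E) = (E + 5)/(E + 11) = (5 + E)/(11 + E))
R(Q, G) = -59 (R(Q, G) = -3 - 56 = -59)
u = -17260 (u = -146*(51 + 67) - 32 = -146*118 - 32 = -17228 - 32 = -17260)
u/R(299, J(-17)) = -17260/(-59) = -17260*(-1/59) = 17260/59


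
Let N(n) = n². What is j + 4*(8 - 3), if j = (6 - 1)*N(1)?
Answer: 25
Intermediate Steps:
j = 5 (j = (6 - 1)*1² = 5*1 = 5)
j + 4*(8 - 3) = 5 + 4*(8 - 3) = 5 + 4*5 = 5 + 20 = 25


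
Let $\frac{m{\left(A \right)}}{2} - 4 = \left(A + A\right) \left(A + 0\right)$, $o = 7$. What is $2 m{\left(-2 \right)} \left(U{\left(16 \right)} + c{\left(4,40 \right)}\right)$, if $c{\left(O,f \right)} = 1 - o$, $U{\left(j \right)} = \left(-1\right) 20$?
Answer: $-1248$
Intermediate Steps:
$m{\left(A \right)} = 8 + 4 A^{2}$ ($m{\left(A \right)} = 8 + 2 \left(A + A\right) \left(A + 0\right) = 8 + 2 \cdot 2 A A = 8 + 2 \cdot 2 A^{2} = 8 + 4 A^{2}$)
$U{\left(j \right)} = -20$
$c{\left(O,f \right)} = -6$ ($c{\left(O,f \right)} = 1 - 7 = -6$)
$2 m{\left(-2 \right)} \left(U{\left(16 \right)} + c{\left(4,40 \right)}\right) = 2 \left(8 + 4 \left(-2\right)^{2}\right) \left(-20 - 6\right) = 2 \left(8 + 4 \cdot 4\right) \left(-26\right) = 2 \left(8 + 16\right) \left(-26\right) = 2 \cdot 24 \left(-26\right) = 48 \left(-26\right) = -1248$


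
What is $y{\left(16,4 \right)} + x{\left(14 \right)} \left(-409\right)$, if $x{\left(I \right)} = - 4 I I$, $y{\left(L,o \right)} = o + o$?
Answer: $320664$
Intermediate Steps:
$y{\left(L,o \right)} = 2 o$
$x{\left(I \right)} = - 4 I^{2}$
$y{\left(16,4 \right)} + x{\left(14 \right)} \left(-409\right) = 2 \cdot 4 + - 4 \cdot 14^{2} \left(-409\right) = 8 + \left(-4\right) 196 \left(-409\right) = 8 - -320656 = 8 + 320656 = 320664$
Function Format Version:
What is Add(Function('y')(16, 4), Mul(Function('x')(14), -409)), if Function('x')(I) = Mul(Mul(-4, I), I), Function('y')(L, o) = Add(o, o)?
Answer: 320664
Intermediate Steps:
Function('y')(L, o) = Mul(2, o)
Function('x')(I) = Mul(-4, Pow(I, 2))
Add(Function('y')(16, 4), Mul(Function('x')(14), -409)) = Add(Mul(2, 4), Mul(Mul(-4, Pow(14, 2)), -409)) = Add(8, Mul(Mul(-4, 196), -409)) = Add(8, Mul(-784, -409)) = Add(8, 320656) = 320664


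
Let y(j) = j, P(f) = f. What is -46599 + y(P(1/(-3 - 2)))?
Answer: -232996/5 ≈ -46599.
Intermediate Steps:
-46599 + y(P(1/(-3 - 2))) = -46599 + 1/(-3 - 2) = -46599 + 1/(-5) = -46599 - ⅕ = -232996/5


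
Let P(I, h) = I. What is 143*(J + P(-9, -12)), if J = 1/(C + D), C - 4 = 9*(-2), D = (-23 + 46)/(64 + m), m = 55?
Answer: -2131558/1643 ≈ -1297.4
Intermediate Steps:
D = 23/119 (D = (-23 + 46)/(64 + 55) = 23/119 ≈ 0.19328)
C = -14 (C = 4 + 9*(-2) = 4 - 18 = -14)
J = -119/1643 (J = 1/(-14 + 23/119) = 1/(-1643/119) = -119/1643 ≈ -0.072428)
143*(J + P(-9, -12)) = 143*(-119/1643 - 9) = 143*(-14906/1643) = -2131558/1643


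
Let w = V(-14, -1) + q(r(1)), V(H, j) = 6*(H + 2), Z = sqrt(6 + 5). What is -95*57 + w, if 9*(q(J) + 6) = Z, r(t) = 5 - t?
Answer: -5493 + sqrt(11)/9 ≈ -5492.6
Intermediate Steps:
Z = sqrt(11) ≈ 3.3166
V(H, j) = 12 + 6*H (V(H, j) = 6*(2 + H) = 12 + 6*H)
q(J) = -6 + sqrt(11)/9
w = -78 + sqrt(11)/9 (w = (12 + 6*(-14)) + (-6 + sqrt(11)/9) = (12 - 84) + (-6 + sqrt(11)/9) = -72 + (-6 + sqrt(11)/9) = -78 + sqrt(11)/9 ≈ -77.631)
-95*57 + w = -95*57 + (-78 + sqrt(11)/9) = -5415 + (-78 + sqrt(11)/9) = -5493 + sqrt(11)/9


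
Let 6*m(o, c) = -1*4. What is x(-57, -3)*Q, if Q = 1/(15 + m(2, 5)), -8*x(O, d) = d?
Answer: 9/344 ≈ 0.026163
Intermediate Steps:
m(o, c) = -⅔ (m(o, c) = (-1*4)/6 = (⅙)*(-4) = -⅔)
x(O, d) = -d/8
Q = 3/43 (Q = 1/(15 - ⅔) = 1/(43/3) = 3/43 ≈ 0.069767)
x(-57, -3)*Q = -⅛*(-3)*(3/43) = (3/8)*(3/43) = 9/344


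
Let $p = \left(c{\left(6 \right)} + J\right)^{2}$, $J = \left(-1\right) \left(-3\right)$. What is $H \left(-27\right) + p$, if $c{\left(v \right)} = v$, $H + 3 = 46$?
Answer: $-1080$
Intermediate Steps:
$H = 43$ ($H = -3 + 46 = 43$)
$J = 3$
$p = 81$ ($p = \left(6 + 3\right)^{2} = 9^{2} = 81$)
$H \left(-27\right) + p = 43 \left(-27\right) + 81 = -1161 + 81 = -1080$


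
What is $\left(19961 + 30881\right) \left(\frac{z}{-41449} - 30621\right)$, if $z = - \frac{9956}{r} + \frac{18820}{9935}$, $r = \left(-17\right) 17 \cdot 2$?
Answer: $- \frac{37055422501901441418}{23801798107} \approx -1.5568 \cdot 10^{9}$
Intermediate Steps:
$r = -578$ ($r = \left(-289\right) 2 = -578$)
$z = \frac{10979082}{574243}$ ($z = - \frac{9956}{-578} + \frac{18820}{9935} = \left(-9956\right) \left(- \frac{1}{578}\right) + 18820 \cdot \frac{1}{9935} = \frac{4978}{289} + \frac{3764}{1987} = \frac{10979082}{574243} \approx 19.119$)
$\left(19961 + 30881\right) \left(\frac{z}{-41449} - 30621\right) = \left(19961 + 30881\right) \left(\frac{10979082}{574243 \left(-41449\right)} - 30621\right) = 50842 \left(\frac{10979082}{574243} \left(- \frac{1}{41449}\right) - 30621\right) = 50842 \left(- \frac{10979082}{23801798107} - 30621\right) = 50842 \left(- \frac{728834870813529}{23801798107}\right) = - \frac{37055422501901441418}{23801798107}$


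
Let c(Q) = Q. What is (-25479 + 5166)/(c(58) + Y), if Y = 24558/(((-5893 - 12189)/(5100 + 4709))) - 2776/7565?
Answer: 1389310986645/907222416961 ≈ 1.5314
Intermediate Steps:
Y = -911189336531/68395165 (Y = 24558/((-18082/9809)) - 2776*1/7565 = 24558/((-18082*1/9809)) - 2776/7565 = 24558/(-18082/9809) - 2776/7565 = 24558*(-9809/18082) - 2776/7565 = -120444711/9041 - 2776/7565 = -911189336531/68395165 ≈ -13322.)
(-25479 + 5166)/(c(58) + Y) = (-25479 + 5166)/(58 - 911189336531/68395165) = -20313/(-907222416961/68395165) = -20313*(-68395165/907222416961) = 1389310986645/907222416961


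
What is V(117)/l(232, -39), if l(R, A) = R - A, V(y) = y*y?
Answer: 13689/271 ≈ 50.513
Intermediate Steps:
V(y) = y²
V(117)/l(232, -39) = 117²/(232 - 1*(-39)) = 13689/(232 + 39) = 13689/271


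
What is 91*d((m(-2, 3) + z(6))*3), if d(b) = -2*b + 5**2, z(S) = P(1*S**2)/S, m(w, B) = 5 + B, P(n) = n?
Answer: -5369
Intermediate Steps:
z(S) = S (z(S) = (1*S**2)/S = S**2/S = S)
d(b) = 25 - 2*b (d(b) = -2*b + 25 = 25 - 2*b)
91*d((m(-2, 3) + z(6))*3) = 91*(25 - 2*((5 + 3) + 6)*3) = 91*(25 - 2*(8 + 6)*3) = 91*(25 - 28*3) = 91*(25 - 2*42) = 91*(25 - 84) = 91*(-59) = -5369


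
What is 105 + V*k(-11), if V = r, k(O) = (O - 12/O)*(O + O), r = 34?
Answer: 7517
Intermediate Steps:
k(O) = 2*O*(O - 12/O) (k(O) = (O - 12/O)*(2*O) = 2*O*(O - 12/O))
V = 34
105 + V*k(-11) = 105 + 34*(-24 + 2*(-11)**2) = 105 + 34*(-24 + 2*121) = 105 + 34*(-24 + 242) = 105 + 34*218 = 105 + 7412 = 7517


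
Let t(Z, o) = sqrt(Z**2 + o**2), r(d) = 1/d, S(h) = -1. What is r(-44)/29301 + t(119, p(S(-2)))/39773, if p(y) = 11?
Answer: -1/1289244 + sqrt(14282)/39773 ≈ 0.0030040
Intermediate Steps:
r(-44)/29301 + t(119, p(S(-2)))/39773 = 1/(-44*29301) + sqrt(119**2 + 11**2)/39773 = -1/44*1/29301 + sqrt(14161 + 121)*(1/39773) = -1/1289244 + sqrt(14282)*(1/39773) = -1/1289244 + sqrt(14282)/39773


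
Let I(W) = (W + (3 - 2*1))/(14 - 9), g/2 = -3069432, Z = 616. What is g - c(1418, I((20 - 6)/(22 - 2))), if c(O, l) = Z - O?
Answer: -6138062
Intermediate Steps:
g = -6138864 (g = 2*(-3069432) = -6138864)
I(W) = ⅕ + W/5 (I(W) = (W + (3 - 2))/5 = (W + 1)*(⅕) = (1 + W)*(⅕) = ⅕ + W/5)
c(O, l) = 616 - O
g - c(1418, I((20 - 6)/(22 - 2))) = -6138864 - (616 - 1*1418) = -6138864 - (616 - 1418) = -6138864 - 1*(-802) = -6138864 + 802 = -6138062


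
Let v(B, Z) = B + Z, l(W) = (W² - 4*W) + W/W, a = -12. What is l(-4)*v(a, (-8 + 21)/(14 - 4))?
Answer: -3531/10 ≈ -353.10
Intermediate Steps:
l(W) = 1 + W² - 4*W (l(W) = (W² - 4*W) + 1 = 1 + W² - 4*W)
l(-4)*v(a, (-8 + 21)/(14 - 4)) = (1 + (-4)² - 4*(-4))*(-12 + (-8 + 21)/(14 - 4)) = (1 + 16 + 16)*(-12 + 13/10) = 33*(-12 + 13*(⅒)) = 33*(-12 + 13/10) = 33*(-107/10) = -3531/10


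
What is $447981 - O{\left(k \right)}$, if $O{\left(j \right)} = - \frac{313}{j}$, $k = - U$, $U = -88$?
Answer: $\frac{39422641}{88} \approx 4.4798 \cdot 10^{5}$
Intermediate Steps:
$k = 88$ ($k = \left(-1\right) \left(-88\right) = 88$)
$447981 - O{\left(k \right)} = 447981 - - \frac{313}{88} = 447981 + \frac{313}{88} = \frac{39422641}{88}$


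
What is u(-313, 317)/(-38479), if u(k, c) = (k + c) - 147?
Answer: 143/38479 ≈ 0.0037163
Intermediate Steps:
u(k, c) = -147 + c + k (u(k, c) = (c + k) - 147 = -147 + c + k)
u(-313, 317)/(-38479) = (-147 + 317 - 313)/(-38479) = -143*(-1/38479) = 143/38479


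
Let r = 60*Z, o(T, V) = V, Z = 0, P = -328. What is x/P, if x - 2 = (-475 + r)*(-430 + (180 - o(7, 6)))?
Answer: -60801/164 ≈ -370.74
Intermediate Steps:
r = 0 (r = 60*0 = 0)
x = 121602 (x = 2 + (-475 + 0)*(-430 + (180 - 1*6)) = 2 - 475*(-430 + (180 - 6)) = 2 - 475*(-430 + 174) = 2 - 475*(-256) = 2 + 121600 = 121602)
x/P = 121602/(-328) = 121602*(-1/328) = -60801/164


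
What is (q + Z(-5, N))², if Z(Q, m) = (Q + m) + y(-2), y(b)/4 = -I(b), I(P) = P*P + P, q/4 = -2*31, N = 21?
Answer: 57600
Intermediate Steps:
q = -248 (q = 4*(-2*31) = 4*(-62) = -248)
I(P) = P + P² (I(P) = P² + P = P + P²)
y(b) = -4*b*(1 + b) (y(b) = 4*(-b*(1 + b)) = -4*b*(1 + b))
Z(Q, m) = -8 + Q + m (Z(Q, m) = (Q + m) - 4*(-2)*(1 - 2) = (Q + m) - 4*(-2)*(-1) = (Q + m) - 8 = -8 + Q + m)
(q + Z(-5, N))² = (-248 + (-8 - 5 + 21))² = (-248 + 8)² = (-240)² = 57600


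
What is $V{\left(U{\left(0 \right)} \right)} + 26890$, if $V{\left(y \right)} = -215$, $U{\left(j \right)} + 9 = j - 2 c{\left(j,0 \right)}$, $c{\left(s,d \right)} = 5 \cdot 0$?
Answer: $26675$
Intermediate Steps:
$c{\left(s,d \right)} = 0$
$U{\left(j \right)} = -9 + j$ ($U{\left(j \right)} = -9 + \left(j - 0\right) = -9 + \left(j + 0\right) = -9 + j$)
$V{\left(U{\left(0 \right)} \right)} + 26890 = -215 + 26890 = 26675$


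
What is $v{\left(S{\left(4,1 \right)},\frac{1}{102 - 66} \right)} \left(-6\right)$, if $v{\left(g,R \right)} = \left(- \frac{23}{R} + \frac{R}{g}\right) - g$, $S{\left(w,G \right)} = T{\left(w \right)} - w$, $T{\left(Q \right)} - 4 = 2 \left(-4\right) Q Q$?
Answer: $\frac{3225601}{768} \approx 4200.0$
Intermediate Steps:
$T{\left(Q \right)} = 4 - 8 Q^{2}$ ($T{\left(Q \right)} = 4 + 2 \left(-4\right) Q Q = 4 + - 8 Q Q = 4 - 8 Q^{2}$)
$S{\left(w,G \right)} = 4 - w - 8 w^{2}$ ($S{\left(w,G \right)} = \left(4 - 8 w^{2}\right) - w = 4 - w - 8 w^{2}$)
$v{\left(g,R \right)} = - g - \frac{23}{R} + \frac{R}{g}$
$v{\left(S{\left(4,1 \right)},\frac{1}{102 - 66} \right)} \left(-6\right) = \left(- (4 - 4 - 8 \cdot 4^{2}) - \frac{23}{\frac{1}{102 - 66}} + \frac{1}{\left(102 - 66\right) \left(4 - 4 - 8 \cdot 4^{2}\right)}\right) \left(-6\right) = \left(- (4 - 4 - 128) - \frac{23}{\frac{1}{36}} + \frac{1}{36 \left(4 - 4 - 128\right)}\right) \left(-6\right) = \left(- (4 - 4 - 128) - 23 \frac{1}{\frac{1}{36}} + \frac{1}{36 \left(4 - 4 - 128\right)}\right) \left(-6\right) = \left(\left(-1\right) \left(-128\right) - 828 + \frac{1}{36 \left(-128\right)}\right) \left(-6\right) = \left(128 - 828 + \frac{1}{36} \left(- \frac{1}{128}\right)\right) \left(-6\right) = \left(128 - 828 - \frac{1}{4608}\right) \left(-6\right) = \left(- \frac{3225601}{4608}\right) \left(-6\right) = \frac{3225601}{768}$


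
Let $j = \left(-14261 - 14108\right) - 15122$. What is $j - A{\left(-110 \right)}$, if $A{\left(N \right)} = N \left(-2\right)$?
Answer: $-43711$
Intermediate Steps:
$A{\left(N \right)} = - 2 N$
$j = -43491$ ($j = -28369 - 15122 = -43491$)
$j - A{\left(-110 \right)} = -43491 - \left(-2\right) \left(-110\right) = -43491 - 220 = -43711$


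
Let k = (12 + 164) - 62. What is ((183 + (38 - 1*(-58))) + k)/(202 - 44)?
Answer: 393/158 ≈ 2.4873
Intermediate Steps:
k = 114 (k = 176 - 62 = 114)
((183 + (38 - 1*(-58))) + k)/(202 - 44) = ((183 + (38 - 1*(-58))) + 114)/(202 - 44) = ((183 + (38 + 58)) + 114)/158 = ((183 + 96) + 114)*(1/158) = (279 + 114)*(1/158) = 393*(1/158) = 393/158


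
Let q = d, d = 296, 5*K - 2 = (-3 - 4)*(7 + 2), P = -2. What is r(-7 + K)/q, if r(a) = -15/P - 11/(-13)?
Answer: 217/7696 ≈ 0.028196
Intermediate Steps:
K = -61/5 (K = ⅖ + ((-3 - 4)*(7 + 2))/5 = ⅖ + (-7*9)/5 = ⅖ + (⅕)*(-63) = ⅖ - 63/5 = -61/5 ≈ -12.200)
q = 296
r(a) = 217/26 (r(a) = -15/(-2) - 11/(-13) = -15*(-½) - 11*(-1/13) = 15/2 + 11/13 = 217/26)
r(-7 + K)/q = (217/26)/296 = (217/26)*(1/296) = 217/7696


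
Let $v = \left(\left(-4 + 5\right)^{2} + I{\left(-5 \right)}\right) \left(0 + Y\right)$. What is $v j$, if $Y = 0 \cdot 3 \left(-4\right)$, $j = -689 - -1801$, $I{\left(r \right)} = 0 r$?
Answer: $0$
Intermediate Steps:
$I{\left(r \right)} = 0$
$j = 1112$ ($j = -689 + 1801 = 1112$)
$Y = 0$ ($Y = 0 \left(-4\right) = 0$)
$v = 0$ ($v = \left(\left(-4 + 5\right)^{2} + 0\right) \left(0 + 0\right) = \left(1^{2} + 0\right) 0 = \left(1 + 0\right) 0 = 1 \cdot 0 = 0$)
$v j = 0 \cdot 1112 = 0$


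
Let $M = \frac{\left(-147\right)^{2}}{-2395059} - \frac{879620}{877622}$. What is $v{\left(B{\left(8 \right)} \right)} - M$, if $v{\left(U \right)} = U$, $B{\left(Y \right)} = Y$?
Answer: $\frac{3156893014827}{350326078283} \approx 9.0113$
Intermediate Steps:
$M = - \frac{354284388563}{350326078283}$ ($M = 21609 \left(- \frac{1}{2395059}\right) - \frac{439810}{438811} = - \frac{7203}{798353} - \frac{439810}{438811} = - \frac{354284388563}{350326078283} \approx -1.0113$)
$v{\left(B{\left(8 \right)} \right)} - M = 8 - - \frac{354284388563}{350326078283} = 8 + \frac{354284388563}{350326078283} = \frac{3156893014827}{350326078283}$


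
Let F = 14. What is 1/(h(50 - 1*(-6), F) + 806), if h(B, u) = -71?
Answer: 1/735 ≈ 0.0013605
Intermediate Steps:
1/(h(50 - 1*(-6), F) + 806) = 1/(-71 + 806) = 1/735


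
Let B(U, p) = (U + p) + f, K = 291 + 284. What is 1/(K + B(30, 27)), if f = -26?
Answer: 1/606 ≈ 0.0016502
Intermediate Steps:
K = 575
B(U, p) = -26 + U + p (B(U, p) = (U + p) - 26 = -26 + U + p)
1/(K + B(30, 27)) = 1/(575 + (-26 + 30 + 27)) = 1/(575 + 31) = 1/606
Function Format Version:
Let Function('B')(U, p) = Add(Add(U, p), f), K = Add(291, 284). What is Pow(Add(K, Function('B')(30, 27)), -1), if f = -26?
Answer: Rational(1, 606) ≈ 0.0016502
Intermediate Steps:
K = 575
Function('B')(U, p) = Add(-26, U, p) (Function('B')(U, p) = Add(Add(U, p), -26) = Add(-26, U, p))
Pow(Add(K, Function('B')(30, 27)), -1) = Pow(Add(575, Add(-26, 30, 27)), -1) = Pow(Add(575, 31), -1) = Pow(606, -1) = Rational(1, 606)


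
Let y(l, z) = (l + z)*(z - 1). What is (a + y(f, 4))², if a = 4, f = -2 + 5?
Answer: 625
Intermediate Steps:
f = 3
y(l, z) = (-1 + z)*(l + z) (y(l, z) = (l + z)*(-1 + z) = (-1 + z)*(l + z))
(a + y(f, 4))² = (4 + (4² - 1*3 - 1*4 + 3*4))² = (4 + (16 - 3 - 4 + 12))² = (4 + 21)² = 25² = 625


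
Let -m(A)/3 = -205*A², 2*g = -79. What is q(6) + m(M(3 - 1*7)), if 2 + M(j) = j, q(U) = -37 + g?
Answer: 44127/2 ≈ 22064.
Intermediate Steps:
g = -79/2 (g = (½)*(-79) = -79/2 ≈ -39.500)
q(U) = -153/2 (q(U) = -37 - 79/2 = -153/2)
M(j) = -2 + j
m(A) = 615*A² (m(A) = -(-615)*A² = 615*A²)
q(6) + m(M(3 - 1*7)) = -153/2 + 615*(-2 + (3 - 1*7))² = -153/2 + 615*(-2 + (3 - 7))² = -153/2 + 615*(-2 - 4)² = -153/2 + 615*(-6)² = -153/2 + 615*36 = -153/2 + 22140 = 44127/2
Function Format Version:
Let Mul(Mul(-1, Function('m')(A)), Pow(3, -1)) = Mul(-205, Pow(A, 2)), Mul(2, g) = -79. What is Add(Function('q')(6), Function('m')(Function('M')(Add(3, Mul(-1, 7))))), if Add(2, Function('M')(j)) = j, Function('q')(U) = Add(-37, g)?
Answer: Rational(44127, 2) ≈ 22064.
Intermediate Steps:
g = Rational(-79, 2) (g = Mul(Rational(1, 2), -79) = Rational(-79, 2) ≈ -39.500)
Function('q')(U) = Rational(-153, 2) (Function('q')(U) = Add(-37, Rational(-79, 2)) = Rational(-153, 2))
Function('M')(j) = Add(-2, j)
Function('m')(A) = Mul(615, Pow(A, 2)) (Function('m')(A) = Mul(-3, Mul(-205, Pow(A, 2))) = Mul(615, Pow(A, 2)))
Add(Function('q')(6), Function('m')(Function('M')(Add(3, Mul(-1, 7))))) = Add(Rational(-153, 2), Mul(615, Pow(Add(-2, Add(3, Mul(-1, 7))), 2))) = Add(Rational(-153, 2), Mul(615, Pow(Add(-2, Add(3, -7)), 2))) = Add(Rational(-153, 2), Mul(615, Pow(Add(-2, -4), 2))) = Add(Rational(-153, 2), Mul(615, Pow(-6, 2))) = Add(Rational(-153, 2), Mul(615, 36)) = Add(Rational(-153, 2), 22140) = Rational(44127, 2)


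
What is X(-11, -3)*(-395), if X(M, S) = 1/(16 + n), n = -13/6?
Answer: -2370/83 ≈ -28.554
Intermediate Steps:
n = -13/6 (n = -13*⅙ = -13/6 ≈ -2.1667)
X(M, S) = 6/83 (X(M, S) = 1/(16 - 13/6) = 1/(83/6) = 6/83)
X(-11, -3)*(-395) = (6/83)*(-395) = -2370/83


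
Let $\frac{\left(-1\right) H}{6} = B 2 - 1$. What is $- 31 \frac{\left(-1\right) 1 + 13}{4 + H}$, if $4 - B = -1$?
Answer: $\frac{186}{25} \approx 7.44$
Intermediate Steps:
$B = 5$ ($B = 4 - -1 = 4 + 1 = 5$)
$H = -54$ ($H = - 6 \left(5 \cdot 2 - 1\right) = - 6 \left(10 - 1\right) = \left(-6\right) 9 = -54$)
$- 31 \frac{\left(-1\right) 1 + 13}{4 + H} = - 31 \frac{\left(-1\right) 1 + 13}{4 - 54} = - 31 \frac{-1 + 13}{-50} = - 31 \cdot 12 \left(- \frac{1}{50}\right) = \left(-31\right) \left(- \frac{6}{25}\right) = \frac{186}{25}$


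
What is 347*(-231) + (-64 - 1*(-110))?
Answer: -80111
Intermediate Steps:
347*(-231) + (-64 - 1*(-110)) = -80157 + (-64 + 110) = -80157 + 46 = -80111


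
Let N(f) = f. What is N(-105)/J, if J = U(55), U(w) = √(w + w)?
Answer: -21*√110/22 ≈ -10.011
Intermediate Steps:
U(w) = √2*√w (U(w) = √(2*w) = √2*√w)
J = √110 (J = √2*√55 = √110 ≈ 10.488)
N(-105)/J = -105*√110/110 = -21*√110/22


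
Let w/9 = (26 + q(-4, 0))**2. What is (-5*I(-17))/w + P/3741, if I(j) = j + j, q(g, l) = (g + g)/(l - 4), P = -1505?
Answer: -38695/102312 ≈ -0.37821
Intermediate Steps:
q(g, l) = 2*g/(-4 + l) (q(g, l) = (2*g)/(-4 + l) = 2*g/(-4 + l))
w = 7056 (w = 9*(26 + 2*(-4)/(-4 + 0))**2 = 9*(26 + 2*(-4)/(-4))**2 = 9*(26 + 2*(-4)*(-1/4))**2 = 9*(26 + 2)**2 = 9*28**2 = 9*784 = 7056)
I(j) = 2*j
(-5*I(-17))/w + P/3741 = -10*(-17)/7056 - 1505/3741 = -5*(-34)*(1/7056) - 1505*1/3741 = 170*(1/7056) - 35/87 = 85/3528 - 35/87 = -38695/102312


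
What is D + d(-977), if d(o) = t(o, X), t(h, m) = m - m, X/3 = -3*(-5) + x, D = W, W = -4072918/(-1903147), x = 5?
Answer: 4072918/1903147 ≈ 2.1401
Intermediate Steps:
W = 4072918/1903147 (W = -4072918*(-1/1903147) = 4072918/1903147 ≈ 2.1401)
D = 4072918/1903147 ≈ 2.1401
X = 60 (X = 3*(-3*(-5) + 5) = 3*(15 + 5) = 3*20 = 60)
t(h, m) = 0
d(o) = 0
D + d(-977) = 4072918/1903147 + 0 = 4072918/1903147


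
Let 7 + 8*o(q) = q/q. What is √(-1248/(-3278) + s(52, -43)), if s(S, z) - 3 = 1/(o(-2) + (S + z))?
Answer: √84665823/4917 ≈ 1.8713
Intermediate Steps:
o(q) = -¾ (o(q) = -7/8 + (q/q)/8 = -7/8 + (⅛)*1 = -7/8 + ⅛ = -¾)
s(S, z) = 3 + 1/(-¾ + S + z) (s(S, z) = 3 + 1/(-¾ + (S + z)) = 3 + 1/(-¾ + S + z))
√(-1248/(-3278) + s(52, -43)) = √(-1248/(-3278) + (-5 + 12*52 + 12*(-43))/(-3 + 4*52 + 4*(-43))) = √(-1248*(-1/3278) + (-5 + 624 - 516)/(-3 + 208 - 172)) = √(624/1639 + 103/33) = √(17219/4917) = √84665823/4917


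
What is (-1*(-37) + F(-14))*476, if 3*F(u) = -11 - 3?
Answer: 46172/3 ≈ 15391.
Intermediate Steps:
F(u) = -14/3 (F(u) = (-11 - 3)/3 = (⅓)*(-14) = -14/3)
(-1*(-37) + F(-14))*476 = (-1*(-37) - 14/3)*476 = (37 - 14/3)*476 = (97/3)*476 = 46172/3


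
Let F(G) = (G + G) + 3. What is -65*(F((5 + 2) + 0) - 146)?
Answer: 8385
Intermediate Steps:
F(G) = 3 + 2*G (F(G) = 2*G + 3 = 3 + 2*G)
-65*(F((5 + 2) + 0) - 146) = -65*((3 + 2*((5 + 2) + 0)) - 146) = -65*((3 + 2*(7 + 0)) - 146) = -65*((3 + 2*7) - 146) = -65*((3 + 14) - 146) = -65*(17 - 146) = -65*(-129) = 8385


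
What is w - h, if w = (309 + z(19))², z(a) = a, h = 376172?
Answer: -268588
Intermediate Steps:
w = 107584 (w = (309 + 19)² = 328² = 107584)
w - h = 107584 - 1*376172 = 107584 - 376172 = -268588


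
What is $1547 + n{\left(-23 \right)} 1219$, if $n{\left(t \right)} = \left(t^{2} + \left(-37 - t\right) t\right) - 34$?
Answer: $997470$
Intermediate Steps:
$n{\left(t \right)} = -34 + t^{2} + t \left(-37 - t\right)$ ($n{\left(t \right)} = \left(t^{2} + t \left(-37 - t\right)\right) - 34 = -34 + t^{2} + t \left(-37 - t\right)$)
$1547 + n{\left(-23 \right)} 1219 = 1547 + \left(-34 - -851\right) 1219 = 1547 + \left(-34 + 851\right) 1219 = 1547 + 817 \cdot 1219 = 1547 + 995923 = 997470$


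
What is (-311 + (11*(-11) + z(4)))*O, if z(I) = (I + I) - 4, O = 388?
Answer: -166064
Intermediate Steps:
z(I) = -4 + 2*I (z(I) = 2*I - 4 = -4 + 2*I)
(-311 + (11*(-11) + z(4)))*O = (-311 + (11*(-11) + (-4 + 2*4)))*388 = (-311 + (-121 + (-4 + 8)))*388 = (-311 + (-121 + 4))*388 = (-311 - 117)*388 = -428*388 = -166064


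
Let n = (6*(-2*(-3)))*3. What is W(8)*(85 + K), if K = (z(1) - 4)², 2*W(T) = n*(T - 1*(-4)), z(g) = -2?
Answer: 78408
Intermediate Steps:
n = 108 (n = (6*6)*3 = 36*3 = 108)
W(T) = 216 + 54*T (W(T) = (108*(T - 1*(-4)))/2 = (108*(T + 4))/2 = (108*(4 + T))/2 = (432 + 108*T)/2 = 216 + 54*T)
K = 36 (K = (-2 - 4)² = (-6)² = 36)
W(8)*(85 + K) = (216 + 54*8)*(85 + 36) = (216 + 432)*121 = 648*121 = 78408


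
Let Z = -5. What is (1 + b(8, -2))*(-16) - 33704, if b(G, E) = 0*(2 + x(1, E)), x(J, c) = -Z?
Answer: -33720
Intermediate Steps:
x(J, c) = 5 (x(J, c) = -1*(-5) = 5)
b(G, E) = 0 (b(G, E) = 0*(2 + 5) = 0*7 = 0)
(1 + b(8, -2))*(-16) - 33704 = (1 + 0)*(-16) - 33704 = 1*(-16) - 33704 = -16 - 33704 = -33720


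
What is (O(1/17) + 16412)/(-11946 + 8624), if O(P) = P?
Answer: -279005/56474 ≈ -4.9404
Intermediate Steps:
(O(1/17) + 16412)/(-11946 + 8624) = (1/17 + 16412)/(-11946 + 8624) = (1/17 + 16412)/(-3322) = (279005/17)*(-1/3322) = -279005/56474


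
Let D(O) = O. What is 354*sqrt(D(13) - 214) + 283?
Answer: 283 + 354*I*sqrt(201) ≈ 283.0 + 5018.8*I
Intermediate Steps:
354*sqrt(D(13) - 214) + 283 = 354*sqrt(13 - 214) + 283 = 354*sqrt(-201) + 283 = 354*(I*sqrt(201)) + 283 = 354*I*sqrt(201) + 283 = 283 + 354*I*sqrt(201)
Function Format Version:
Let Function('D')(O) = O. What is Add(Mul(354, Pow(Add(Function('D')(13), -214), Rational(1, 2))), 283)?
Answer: Add(283, Mul(354, I, Pow(201, Rational(1, 2)))) ≈ Add(283.00, Mul(5018.8, I))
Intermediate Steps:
Add(Mul(354, Pow(Add(Function('D')(13), -214), Rational(1, 2))), 283) = Add(Mul(354, Pow(Add(13, -214), Rational(1, 2))), 283) = Add(Mul(354, Pow(-201, Rational(1, 2))), 283) = Add(Mul(354, Mul(I, Pow(201, Rational(1, 2)))), 283) = Add(Mul(354, I, Pow(201, Rational(1, 2))), 283) = Add(283, Mul(354, I, Pow(201, Rational(1, 2))))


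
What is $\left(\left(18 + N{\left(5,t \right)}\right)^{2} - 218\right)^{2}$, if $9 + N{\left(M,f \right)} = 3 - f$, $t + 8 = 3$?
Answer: $5041$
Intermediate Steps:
$t = -5$ ($t = -8 + 3 = -5$)
$N{\left(M,f \right)} = -6 - f$ ($N{\left(M,f \right)} = -9 - \left(-3 + f\right) = -6 - f$)
$\left(\left(18 + N{\left(5,t \right)}\right)^{2} - 218\right)^{2} = \left(\left(18 - 1\right)^{2} - 218\right)^{2} = \left(17^{2} - 218\right)^{2} = \left(289 - 218\right)^{2} = 71^{2} = 5041$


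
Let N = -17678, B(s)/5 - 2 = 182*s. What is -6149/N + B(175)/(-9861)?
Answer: -2754762991/174322758 ≈ -15.803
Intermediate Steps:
B(s) = 10 + 910*s (B(s) = 10 + 5*(182*s) = 10 + 910*s)
-6149/N + B(175)/(-9861) = -6149/(-17678) + (10 + 910*175)/(-9861) = -6149*(-1/17678) + (10 + 159250)*(-1/9861) = 6149/17678 + 159260*(-1/9861) = 6149/17678 - 159260/9861 = -2754762991/174322758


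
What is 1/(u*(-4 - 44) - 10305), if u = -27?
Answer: -1/9009 ≈ -0.00011100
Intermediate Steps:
1/(u*(-4 - 44) - 10305) = 1/(-27*(-4 - 44) - 10305) = 1/(-27*(-48) - 10305) = 1/(1296 - 10305) = 1/(-9009) = -1/9009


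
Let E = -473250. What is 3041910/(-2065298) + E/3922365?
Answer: -430296119855/270028419659 ≈ -1.5935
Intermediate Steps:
3041910/(-2065298) + E/3922365 = 3041910/(-2065298) - 473250/3922365 = 3041910*(-1/2065298) - 473250*1/3922365 = -1520955/1032649 - 31550/261491 = -430296119855/270028419659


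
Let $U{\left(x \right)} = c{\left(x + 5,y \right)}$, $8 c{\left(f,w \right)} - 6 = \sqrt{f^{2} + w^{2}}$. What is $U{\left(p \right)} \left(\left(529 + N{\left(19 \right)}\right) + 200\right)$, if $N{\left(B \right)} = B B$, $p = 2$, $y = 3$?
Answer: $\frac{1635}{2} + \frac{545 \sqrt{58}}{4} \approx 1855.1$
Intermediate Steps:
$N{\left(B \right)} = B^{2}$
$c{\left(f,w \right)} = \frac{3}{4} + \frac{\sqrt{f^{2} + w^{2}}}{8}$
$U{\left(x \right)} = \frac{3}{4} + \frac{\sqrt{9 + \left(5 + x\right)^{2}}}{8}$ ($U{\left(x \right)} = \frac{3}{4} + \frac{\sqrt{\left(x + 5\right)^{2} + 3^{2}}}{8} = \frac{3}{4} + \frac{\sqrt{\left(5 + x\right)^{2} + 9}}{8} = \frac{3}{4} + \frac{\sqrt{9 + \left(5 + x\right)^{2}}}{8}$)
$U{\left(p \right)} \left(\left(529 + N{\left(19 \right)}\right) + 200\right) = \left(\frac{3}{4} + \frac{\sqrt{9 + \left(5 + 2\right)^{2}}}{8}\right) \left(\left(529 + 19^{2}\right) + 200\right) = \left(\frac{3}{4} + \frac{\sqrt{9 + 7^{2}}}{8}\right) \left(\left(529 + 361\right) + 200\right) = \left(\frac{3}{4} + \frac{\sqrt{9 + 49}}{8}\right) \left(890 + 200\right) = \left(\frac{3}{4} + \frac{\sqrt{58}}{8}\right) 1090 = \frac{1635}{2} + \frac{545 \sqrt{58}}{4}$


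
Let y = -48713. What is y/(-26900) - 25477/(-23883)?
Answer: 1848743879/642452700 ≈ 2.8776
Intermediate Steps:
y/(-26900) - 25477/(-23883) = -48713/(-26900) - 25477/(-23883) = -48713*(-1/26900) - 25477*(-1/23883) = 48713/26900 + 25477/23883 = 1848743879/642452700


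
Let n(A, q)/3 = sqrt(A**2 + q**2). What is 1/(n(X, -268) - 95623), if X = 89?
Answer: -95623/9143040424 - 3*sqrt(79745)/9143040424 ≈ -1.0551e-5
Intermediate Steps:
n(A, q) = 3*sqrt(A**2 + q**2)
1/(n(X, -268) - 95623) = 1/(3*sqrt(89**2 + (-268)**2) - 95623) = 1/(3*sqrt(7921 + 71824) - 95623) = 1/(3*sqrt(79745) - 95623) = 1/(-95623 + 3*sqrt(79745))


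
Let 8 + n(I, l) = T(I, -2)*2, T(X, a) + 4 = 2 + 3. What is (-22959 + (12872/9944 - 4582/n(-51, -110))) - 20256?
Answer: -158296195/3729 ≈ -42450.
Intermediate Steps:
T(X, a) = 1 (T(X, a) = -4 + (2 + 3) = -4 + 5 = 1)
n(I, l) = -6 (n(I, l) = -8 + 1*2 = -8 + 2 = -6)
(-22959 + (12872/9944 - 4582/n(-51, -110))) - 20256 = (-22959 + (12872/9944 - 4582/(-6))) - 20256 = (-22959 + (12872*(1/9944) - 4582*(-⅙))) - 20256 = (-22959 + (1609/1243 + 2291/3)) - 20256 = (-22959 + 2852540/3729) - 20256 = -82761571/3729 - 20256 = -158296195/3729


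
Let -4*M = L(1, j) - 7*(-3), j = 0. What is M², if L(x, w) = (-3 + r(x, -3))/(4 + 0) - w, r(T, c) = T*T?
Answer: 1681/64 ≈ 26.266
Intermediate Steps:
r(T, c) = T²
L(x, w) = -¾ - w + x²/4 (L(x, w) = (-3 + x²)/(4 + 0) - w = (-3 + x²)/4 - w = (-3 + x²)*(¼) - w = (-¾ + x²/4) - w = -¾ - w + x²/4)
M = -41/8 (M = -((-¾ - 1*0 + (¼)*1²) - 7*(-3))/4 = -((-¾ + 0 + (¼)*1) + 21)/4 = -((-¾ + 0 + ¼) + 21)/4 = -(-½ + 21)/4 = -¼*41/2 = -41/8 ≈ -5.1250)
M² = (-41/8)² = 1681/64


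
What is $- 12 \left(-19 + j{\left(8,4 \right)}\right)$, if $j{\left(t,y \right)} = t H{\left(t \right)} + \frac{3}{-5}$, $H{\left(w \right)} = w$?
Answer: $- \frac{2664}{5} \approx -532.8$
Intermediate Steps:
$j{\left(t,y \right)} = - \frac{3}{5} + t^{2}$ ($j{\left(t,y \right)} = t t + \frac{3}{-5} = t^{2} + 3 \left(- \frac{1}{5}\right) = t^{2} - \frac{3}{5} = - \frac{3}{5} + t^{2}$)
$- 12 \left(-19 + j{\left(8,4 \right)}\right) = - 12 \left(-19 - \left(\frac{3}{5} - 8^{2}\right)\right) = - 12 \left(-19 + \left(- \frac{3}{5} + 64\right)\right) = - 12 \left(-19 + \frac{317}{5}\right) = \left(-12\right) \frac{222}{5} = - \frac{2664}{5}$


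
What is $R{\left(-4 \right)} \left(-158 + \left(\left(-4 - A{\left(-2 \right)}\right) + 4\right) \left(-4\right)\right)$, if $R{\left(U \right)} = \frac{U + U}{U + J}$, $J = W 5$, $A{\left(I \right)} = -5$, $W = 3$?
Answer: $\frac{1424}{11} \approx 129.45$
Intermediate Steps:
$J = 15$ ($J = 3 \cdot 5 = 15$)
$R{\left(U \right)} = \frac{2 U}{15 + U}$ ($R{\left(U \right)} = \frac{U + U}{U + 15} = \frac{2 U}{15 + U}$)
$R{\left(-4 \right)} \left(-158 + \left(\left(-4 - A{\left(-2 \right)}\right) + 4\right) \left(-4\right)\right) = 2 \left(-4\right) \frac{1}{15 - 4} \left(-158 + \left(\left(-4 - -5\right) + 4\right) \left(-4\right)\right) = 2 \left(-4\right) \frac{1}{11} \left(-158 + \left(\left(-4 + 5\right) + 4\right) \left(-4\right)\right) = 2 \left(-4\right) \frac{1}{11} \left(-158 + \left(1 + 4\right) \left(-4\right)\right) = - \frac{8 \left(-158 + 5 \left(-4\right)\right)}{11} = - \frac{8 \left(-158 - 20\right)}{11} = \left(- \frac{8}{11}\right) \left(-178\right) = \frac{1424}{11}$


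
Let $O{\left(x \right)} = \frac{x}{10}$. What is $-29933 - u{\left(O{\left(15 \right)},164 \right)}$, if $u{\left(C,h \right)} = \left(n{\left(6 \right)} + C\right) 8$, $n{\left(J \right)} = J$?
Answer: $-29993$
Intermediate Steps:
$O{\left(x \right)} = \frac{x}{10}$ ($O{\left(x \right)} = x \frac{1}{10} = \frac{x}{10}$)
$u{\left(C,h \right)} = 48 + 8 C$ ($u{\left(C,h \right)} = \left(6 + C\right) 8 = 48 + 8 C$)
$-29933 - u{\left(O{\left(15 \right)},164 \right)} = -29933 - \left(48 + 8 \cdot \frac{1}{10} \cdot 15\right) = -29933 - \left(48 + 8 \cdot \frac{3}{2}\right) = -29933 - \left(48 + 12\right) = -29933 - 60 = -29993$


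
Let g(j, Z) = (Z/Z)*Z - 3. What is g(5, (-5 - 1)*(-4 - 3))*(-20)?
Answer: -780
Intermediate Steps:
g(j, Z) = -3 + Z (g(j, Z) = 1*Z - 3 = Z - 3 = -3 + Z)
g(5, (-5 - 1)*(-4 - 3))*(-20) = (-3 + (-5 - 1)*(-4 - 3))*(-20) = (-3 - 6*(-7))*(-20) = (-3 + 42)*(-20) = 39*(-20) = -780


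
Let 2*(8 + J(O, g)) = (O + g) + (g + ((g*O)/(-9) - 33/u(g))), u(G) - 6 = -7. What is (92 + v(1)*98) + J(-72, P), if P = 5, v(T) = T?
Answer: 375/2 ≈ 187.50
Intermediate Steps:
u(G) = -1 (u(G) = 6 - 7 = -1)
J(O, g) = 17/2 + g + O/2 - O*g/18 (J(O, g) = -8 + ((O + g) + (g + ((g*O)/(-9) - 33/(-1))))/2 = -8 + ((O + g) + (g + ((O*g)*(-⅑) - 33*(-1))))/2 = -8 + ((O + g) + (g + (-O*g/9 + 33)))/2 = -8 + ((O + g) + (g + (33 - O*g/9)))/2 = -8 + ((O + g) + (33 + g - O*g/9))/2 = -8 + (33 + O + 2*g - O*g/9)/2 = -8 + (33/2 + g + O/2 - O*g/18) = 17/2 + g + O/2 - O*g/18)
(92 + v(1)*98) + J(-72, P) = (92 + 1*98) + (17/2 + 5 + (½)*(-72) - 1/18*(-72)*5) = (92 + 98) + (17/2 + 5 - 36 + 20) = 190 - 5/2 = 375/2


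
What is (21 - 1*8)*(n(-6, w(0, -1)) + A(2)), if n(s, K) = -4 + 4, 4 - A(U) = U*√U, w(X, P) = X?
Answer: 52 - 26*√2 ≈ 15.230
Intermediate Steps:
A(U) = 4 - U^(3/2) (A(U) = 4 - U*√U = 4 - U^(3/2))
n(s, K) = 0
(21 - 1*8)*(n(-6, w(0, -1)) + A(2)) = (21 - 1*8)*(0 + (4 - 2^(3/2))) = (21 - 8)*(0 + (4 - 2*√2)) = 13*(0 + (4 - 2*√2)) = 13*(4 - 2*√2) = 52 - 26*√2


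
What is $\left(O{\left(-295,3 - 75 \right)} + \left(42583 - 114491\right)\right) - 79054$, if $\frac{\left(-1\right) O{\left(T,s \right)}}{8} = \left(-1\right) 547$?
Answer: $-146586$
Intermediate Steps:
$O{\left(T,s \right)} = 4376$ ($O{\left(T,s \right)} = - 8 \left(\left(-1\right) 547\right) = \left(-8\right) \left(-547\right) = 4376$)
$\left(O{\left(-295,3 - 75 \right)} + \left(42583 - 114491\right)\right) - 79054 = \left(4376 + \left(42583 - 114491\right)\right) - 79054 = \left(4376 - 71908\right) - 79054 = -67532 - 79054 = -146586$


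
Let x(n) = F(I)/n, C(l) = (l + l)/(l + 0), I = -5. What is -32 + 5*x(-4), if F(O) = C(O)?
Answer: -69/2 ≈ -34.500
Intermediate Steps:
C(l) = 2 (C(l) = (2*l)/l = 2)
F(O) = 2
x(n) = 2/n
-32 + 5*x(-4) = -32 + 5*(2/(-4)) = -32 + 5*(2*(-¼)) = -32 + 5*(-½) = -32 - 5/2 = -69/2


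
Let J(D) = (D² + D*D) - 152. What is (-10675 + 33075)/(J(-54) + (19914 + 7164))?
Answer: 11200/16379 ≈ 0.68380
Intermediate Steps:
J(D) = -152 + 2*D² (J(D) = (D² + D²) - 152 = 2*D² - 152 = -152 + 2*D²)
(-10675 + 33075)/(J(-54) + (19914 + 7164)) = (-10675 + 33075)/((-152 + 2*(-54)²) + (19914 + 7164)) = 22400/((-152 + 2*2916) + 27078) = 22400/((-152 + 5832) + 27078) = 22400/(5680 + 27078) = 22400/32758 = 22400*(1/32758) = 11200/16379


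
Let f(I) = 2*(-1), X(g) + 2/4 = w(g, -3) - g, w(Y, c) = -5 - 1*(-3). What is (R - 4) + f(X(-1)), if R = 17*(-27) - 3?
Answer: -468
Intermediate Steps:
w(Y, c) = -2 (w(Y, c) = -5 + 3 = -2)
R = -462 (R = -459 - 3 = -462)
X(g) = -5/2 - g (X(g) = -1/2 + (-2 - g) = -5/2 - g)
f(I) = -2
(R - 4) + f(X(-1)) = (-462 - 4) - 2 = -466 - 2 = -468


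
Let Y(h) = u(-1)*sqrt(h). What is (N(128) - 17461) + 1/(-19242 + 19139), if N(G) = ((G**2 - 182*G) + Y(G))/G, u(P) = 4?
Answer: -1804046/103 + sqrt(2)/4 ≈ -17515.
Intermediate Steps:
Y(h) = 4*sqrt(h)
N(G) = (G**2 - 182*G + 4*sqrt(G))/G (N(G) = ((G**2 - 182*G) + 4*sqrt(G))/G = (G**2 - 182*G + 4*sqrt(G))/G)
(N(128) - 17461) + 1/(-19242 + 19139) = ((-182 + 128 + 4/sqrt(128)) - 17461) + 1/(-19242 + 19139) = ((-182 + 128 + 4*(sqrt(2)/16)) - 17461) + 1/(-103) = ((-182 + 128 + sqrt(2)/4) - 17461) - 1/103 = ((-54 + sqrt(2)/4) - 17461) - 1/103 = (-17515 + sqrt(2)/4) - 1/103 = -1804046/103 + sqrt(2)/4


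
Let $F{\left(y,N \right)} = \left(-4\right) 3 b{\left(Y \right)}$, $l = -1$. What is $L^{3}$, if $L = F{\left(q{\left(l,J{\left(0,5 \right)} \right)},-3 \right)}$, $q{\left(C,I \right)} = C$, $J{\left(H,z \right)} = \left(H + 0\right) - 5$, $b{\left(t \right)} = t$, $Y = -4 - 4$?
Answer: $884736$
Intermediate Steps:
$Y = -8$ ($Y = -4 - 4 = -8$)
$J{\left(H,z \right)} = -5 + H$ ($J{\left(H,z \right)} = H - 5 = -5 + H$)
$F{\left(y,N \right)} = 96$ ($F{\left(y,N \right)} = \left(-4\right) 3 \left(-8\right) = \left(-12\right) \left(-8\right) = 96$)
$L = 96$
$L^{3} = 96^{3} = 884736$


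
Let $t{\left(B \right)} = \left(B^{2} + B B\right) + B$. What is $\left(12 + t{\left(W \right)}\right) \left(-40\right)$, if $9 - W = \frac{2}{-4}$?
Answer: $-8080$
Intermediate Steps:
$W = \frac{19}{2}$ ($W = 9 - \frac{2}{-4} = 9 - 2 \left(- \frac{1}{4}\right) = 9 - - \frac{1}{2} = 9 + \frac{1}{2} = \frac{19}{2} \approx 9.5$)
$t{\left(B \right)} = B + 2 B^{2}$ ($t{\left(B \right)} = \left(B^{2} + B^{2}\right) + B = 2 B^{2} + B = B + 2 B^{2}$)
$\left(12 + t{\left(W \right)}\right) \left(-40\right) = \left(12 + \frac{19 \left(1 + 2 \cdot \frac{19}{2}\right)}{2}\right) \left(-40\right) = \left(12 + \frac{19 \left(1 + 19\right)}{2}\right) \left(-40\right) = \left(12 + \frac{19}{2} \cdot 20\right) \left(-40\right) = \left(12 + 190\right) \left(-40\right) = 202 \left(-40\right) = -8080$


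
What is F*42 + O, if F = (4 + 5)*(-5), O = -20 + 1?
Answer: -1909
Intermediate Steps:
O = -19
F = -45 (F = 9*(-5) = -45)
F*42 + O = -45*42 - 19 = -1890 - 19 = -1909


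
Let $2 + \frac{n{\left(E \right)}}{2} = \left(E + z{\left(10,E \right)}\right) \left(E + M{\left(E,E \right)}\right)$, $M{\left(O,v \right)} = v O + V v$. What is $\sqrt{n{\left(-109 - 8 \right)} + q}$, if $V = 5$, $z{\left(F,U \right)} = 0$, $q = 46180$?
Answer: $i \sqrt{2992782} \approx 1730.0 i$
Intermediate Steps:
$M{\left(O,v \right)} = 5 v + O v$ ($M{\left(O,v \right)} = v O + 5 v = O v + 5 v = 5 v + O v$)
$n{\left(E \right)} = -4 + 2 E \left(E + E \left(5 + E\right)\right)$ ($n{\left(E \right)} = -4 + 2 \left(E + 0\right) \left(E + E \left(5 + E\right)\right) = -4 + 2 E \left(E + E \left(5 + E\right)\right)$)
$\sqrt{n{\left(-109 - 8 \right)} + q} = \sqrt{\left(-4 + 2 \left(-109 - 8\right)^{3} + 12 \left(-109 - 8\right)^{2}\right) + 46180} = \sqrt{\left(-4 + 2 \left(-117\right)^{3} + 12 \left(-117\right)^{2}\right) + 46180} = \sqrt{\left(-4 + 2 \left(-1601613\right) + 12 \cdot 13689\right) + 46180} = \sqrt{\left(-4 - 3203226 + 164268\right) + 46180} = \sqrt{-3038962 + 46180} = \sqrt{-2992782} = i \sqrt{2992782}$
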